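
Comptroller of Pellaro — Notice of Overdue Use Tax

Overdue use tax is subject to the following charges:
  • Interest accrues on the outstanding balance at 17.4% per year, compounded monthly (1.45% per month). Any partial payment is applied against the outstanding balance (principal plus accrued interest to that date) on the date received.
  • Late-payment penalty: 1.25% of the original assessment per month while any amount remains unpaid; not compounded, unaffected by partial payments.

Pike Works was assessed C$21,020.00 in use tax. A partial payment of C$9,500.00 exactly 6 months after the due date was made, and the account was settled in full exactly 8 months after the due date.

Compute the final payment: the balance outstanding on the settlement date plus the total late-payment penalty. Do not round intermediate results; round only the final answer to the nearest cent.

Balance at month 6: C$21,020.0000 × (1 + 0.0145)^6 = C$22,916.3275…
After C$9,500.00 payment: C$22,916.3275… − C$9,500.00 = C$13,416.3275…
Balance at month 8: C$13,416.3275… × (1 + 0.0145)^2 = C$13,808.2218…
Penalty: 8 × 1.25% × C$21,020.00 = C$2,102.00
Final settlement = outstanding balance + penalty = C$13,808.2218… + C$2,102.00 = C$15,910.22

C$15,910.22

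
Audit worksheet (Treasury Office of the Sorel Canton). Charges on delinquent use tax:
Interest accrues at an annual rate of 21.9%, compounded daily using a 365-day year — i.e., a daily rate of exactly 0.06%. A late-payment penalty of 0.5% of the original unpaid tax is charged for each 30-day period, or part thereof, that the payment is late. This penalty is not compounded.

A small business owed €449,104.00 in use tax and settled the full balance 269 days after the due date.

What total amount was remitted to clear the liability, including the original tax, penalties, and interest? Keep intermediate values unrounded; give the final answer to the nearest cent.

€547,950.92

Penalty periods: ⌈269/30⌉ = 9; penalty = 9 × 0.5% × €449,104.00 = €20,209.68
Interest: €449,104.00 × ((1 + 0.0006)^269 − 1) = €449,104.00 × 0.17509806… = €78,637.2391…
Total = €449,104.00 + €20,209.6800 + €78,637.2391… = €547,950.92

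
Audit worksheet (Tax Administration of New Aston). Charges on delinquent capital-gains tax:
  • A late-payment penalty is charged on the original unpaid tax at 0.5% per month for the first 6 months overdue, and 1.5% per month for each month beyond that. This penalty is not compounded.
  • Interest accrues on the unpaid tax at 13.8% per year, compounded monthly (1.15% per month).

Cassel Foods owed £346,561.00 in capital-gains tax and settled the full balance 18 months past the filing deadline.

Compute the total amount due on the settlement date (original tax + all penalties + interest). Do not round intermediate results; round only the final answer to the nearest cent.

£498,538.59

Penalty, months 1–6: 6 × 0.5% × £346,561.00 = £10,396.83
Penalty, months 7–18: 12 × 1.5% × £346,561.00 = £62,380.98
Interest: £346,561.00 × ((1 + 0.0115)^18 − 1) = £346,561.00 × 0.2285306… = £79,199.7831…
Total = £346,561.00 + £72,777.8100 + £79,199.7831… = £498,538.59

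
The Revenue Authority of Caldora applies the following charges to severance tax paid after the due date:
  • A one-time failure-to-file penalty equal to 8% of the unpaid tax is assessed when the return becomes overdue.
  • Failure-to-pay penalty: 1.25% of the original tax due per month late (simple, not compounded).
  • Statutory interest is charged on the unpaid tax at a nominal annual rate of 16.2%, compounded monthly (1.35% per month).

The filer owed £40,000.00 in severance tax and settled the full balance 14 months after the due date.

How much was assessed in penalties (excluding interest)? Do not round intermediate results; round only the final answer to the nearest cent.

£10,200.00

Failure-to-file penalty: 8% × £40,000.00 = £3,200.00
Failure-to-pay penalty: 14 × 1.25% × £40,000.00 = £7,000.00
Total penalty = £3,200.00 + £7,000.00 = £10,200.00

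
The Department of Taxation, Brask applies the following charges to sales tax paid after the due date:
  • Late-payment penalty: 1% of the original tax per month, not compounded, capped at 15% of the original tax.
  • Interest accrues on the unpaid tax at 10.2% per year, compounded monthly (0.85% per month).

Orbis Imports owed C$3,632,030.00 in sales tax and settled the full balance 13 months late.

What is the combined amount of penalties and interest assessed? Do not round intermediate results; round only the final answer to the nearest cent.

Penalty: 13 × 1% × C$3,632,030.00 = C$472,163.90 (below the 15% cap of C$544,804.50)
Interest: C$3,632,030.00 × ((1 + 0.0085)^13 − 1) = C$3,632,030.00 × 0.1163149… = C$422,459.3147…
Penalties + interest = C$472,163.9000 + C$422,459.3147… = C$894,623.21

C$894,623.21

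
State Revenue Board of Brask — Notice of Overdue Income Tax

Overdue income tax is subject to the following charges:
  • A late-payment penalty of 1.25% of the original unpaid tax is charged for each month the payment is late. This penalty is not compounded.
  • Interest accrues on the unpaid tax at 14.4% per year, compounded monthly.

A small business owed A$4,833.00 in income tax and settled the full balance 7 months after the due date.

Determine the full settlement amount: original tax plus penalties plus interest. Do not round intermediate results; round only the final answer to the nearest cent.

A$5,676.77

Late-payment penalty = 1.25% × A$4,833.00 × 7 mo = A$422.89…
Interest (14.4%/yr ÷ 12 = 1.2%/month): A$4,833.00 × ((1 + 0.012)^7 − 1) = A$420.8828…
Total = A$4,833.00 + A$422.8875 + A$420.8828… = A$5,676.77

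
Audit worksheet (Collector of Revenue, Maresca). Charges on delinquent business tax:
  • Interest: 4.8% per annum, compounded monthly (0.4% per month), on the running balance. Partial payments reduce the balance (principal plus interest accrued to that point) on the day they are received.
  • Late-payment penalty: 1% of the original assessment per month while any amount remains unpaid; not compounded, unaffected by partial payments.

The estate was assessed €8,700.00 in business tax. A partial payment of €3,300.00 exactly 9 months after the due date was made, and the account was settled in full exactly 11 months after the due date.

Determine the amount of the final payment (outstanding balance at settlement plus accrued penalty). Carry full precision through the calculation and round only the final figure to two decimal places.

Balance at month 9: €8,700.0000 × (1 + 0.004)^9 = €9,018.2583…
After €3,300.00 payment: €9,018.2583… − €3,300.00 = €5,718.2583…
Balance at month 11: €5,718.2583… × (1 + 0.004)^2 = €5,764.0958…
Penalty: 11 × 1% × €8,700.00 = €957.00
Final settlement = outstanding balance + penalty = €5,764.0958… + €957.00 = €6,721.10

€6,721.10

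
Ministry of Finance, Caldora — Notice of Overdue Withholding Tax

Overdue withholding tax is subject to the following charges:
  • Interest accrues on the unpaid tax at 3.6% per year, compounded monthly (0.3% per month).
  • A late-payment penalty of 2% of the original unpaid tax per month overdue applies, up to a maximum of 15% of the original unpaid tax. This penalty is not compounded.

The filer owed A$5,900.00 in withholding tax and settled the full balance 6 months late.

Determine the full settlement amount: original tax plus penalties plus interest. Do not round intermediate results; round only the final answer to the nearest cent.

Penalty: 6 × 2% × A$5,900.00 = A$708.00 (below the 15% cap of A$885.00)
Interest: A$5,900.00 × ((1 + 0.003)^6 − 1) = A$5,900.00 × 0.0181355… = A$106.9997…
Total = A$5,900.00 + A$708.0000 + A$106.9997… = A$6,715.00

A$6,715.00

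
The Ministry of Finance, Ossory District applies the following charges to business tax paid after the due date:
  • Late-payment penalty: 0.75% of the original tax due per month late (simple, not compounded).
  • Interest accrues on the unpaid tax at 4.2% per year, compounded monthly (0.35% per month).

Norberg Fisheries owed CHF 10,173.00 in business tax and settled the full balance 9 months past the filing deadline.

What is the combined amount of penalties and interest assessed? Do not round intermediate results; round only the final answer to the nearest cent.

Late-payment penalty = 0.75% × CHF 10,173.00 × 9 mo = CHF 686.68…
Interest: CHF 10,173.00 × ((1 + 0.0035)^9 − 1) = CHF 10,173.00 × 0.0319446… = CHF 324.9726…
Penalties + interest = CHF 686.6775 + CHF 324.9726… = CHF 1,011.65

CHF 1,011.65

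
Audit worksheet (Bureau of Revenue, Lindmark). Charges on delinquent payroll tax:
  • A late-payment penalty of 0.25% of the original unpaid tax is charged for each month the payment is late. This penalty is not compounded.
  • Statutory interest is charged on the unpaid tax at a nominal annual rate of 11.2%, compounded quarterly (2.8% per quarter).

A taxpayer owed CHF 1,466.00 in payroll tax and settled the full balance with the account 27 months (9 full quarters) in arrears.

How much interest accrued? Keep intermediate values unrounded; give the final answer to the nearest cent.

Interest: CHF 1,466.00 × ((1 + 0.028)^9 − 1) = CHF 1,466.00 × 0.2821476… = CHF 413.6284…

CHF 413.63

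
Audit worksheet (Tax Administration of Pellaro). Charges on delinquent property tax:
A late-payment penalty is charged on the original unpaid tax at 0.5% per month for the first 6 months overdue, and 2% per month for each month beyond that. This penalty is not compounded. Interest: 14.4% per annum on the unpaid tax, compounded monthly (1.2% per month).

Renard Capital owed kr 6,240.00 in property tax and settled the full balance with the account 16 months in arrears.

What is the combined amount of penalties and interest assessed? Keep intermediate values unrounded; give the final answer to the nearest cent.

Penalty, months 1–6: 6 × 0.5% × kr 6,240.00 = kr 187.20
Penalty, months 7–16: 10 × 2% × kr 6,240.00 = kr 1,248.00
Interest: kr 6,240.00 × ((1 + 0.012)^16 − 1) = kr 6,240.00 × 0.2102865… = kr 1,312.1880…
Penalties + interest = kr 1,435.2000 + kr 1,312.1880… = kr 2,747.39

kr 2,747.39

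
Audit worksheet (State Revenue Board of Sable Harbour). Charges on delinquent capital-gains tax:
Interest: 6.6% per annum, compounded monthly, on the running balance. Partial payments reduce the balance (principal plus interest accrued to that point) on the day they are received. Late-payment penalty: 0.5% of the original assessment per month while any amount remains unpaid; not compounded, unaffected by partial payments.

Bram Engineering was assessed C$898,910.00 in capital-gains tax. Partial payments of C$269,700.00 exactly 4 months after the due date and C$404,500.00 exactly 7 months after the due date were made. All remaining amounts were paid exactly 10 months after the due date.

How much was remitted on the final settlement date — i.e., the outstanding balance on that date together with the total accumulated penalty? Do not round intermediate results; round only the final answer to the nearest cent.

C$304,602.91

Monthly rate = 6.6% ÷ 12 = 0.55%
Balance at month 4: C$898,910.0000 × (1 + 0.0055)^4 = C$918,849.7712…
After C$269,700.00 payment: C$918,849.7712… − C$269,700.00 = C$649,149.7712…
Balance at month 7: C$649,149.7712… × (1 + 0.0055)^3 = C$659,919.7608…
After C$404,500.00 payment: C$659,919.7608… − C$404,500.00 = C$255,419.7608…
Balance at month 10: C$255,419.7608… × (1 + 0.0055)^3 = C$259,657.4087…
Penalty: 10 × 0.5% × C$898,910.00 = C$44,945.50
Final settlement = outstanding balance + penalty = C$259,657.4087… + C$44,945.50 = C$304,602.91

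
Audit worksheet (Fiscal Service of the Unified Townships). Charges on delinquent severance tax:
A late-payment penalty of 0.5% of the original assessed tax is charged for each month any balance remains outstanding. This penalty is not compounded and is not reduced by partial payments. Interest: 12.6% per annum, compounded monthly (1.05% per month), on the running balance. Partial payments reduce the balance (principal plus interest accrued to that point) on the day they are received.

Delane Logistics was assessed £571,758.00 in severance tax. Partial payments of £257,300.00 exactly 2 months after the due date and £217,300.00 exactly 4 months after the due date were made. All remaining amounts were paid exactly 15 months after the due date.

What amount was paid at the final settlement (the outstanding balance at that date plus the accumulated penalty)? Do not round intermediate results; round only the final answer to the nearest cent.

Balance at month 2: £571,758.0000 × (1 + 0.0105)^2 = £583,827.9543…
After £257,300.00 payment: £583,827.9543… − £257,300.00 = £326,527.9543…
Balance at month 4: £326,527.9543… × (1 + 0.0105)^2 = £333,421.0411…
After £217,300.00 payment: £333,421.0411… − £217,300.00 = £116,121.0411…
Balance at month 15: £116,121.0411… × (1 + 0.0105)^11 = £130,259.8030…
Penalty: 15 × 0.5% × £571,758.00 = £42,881.85
Final settlement = outstanding balance + penalty = £130,259.8030… + £42,881.85 = £173,141.65

£173,141.65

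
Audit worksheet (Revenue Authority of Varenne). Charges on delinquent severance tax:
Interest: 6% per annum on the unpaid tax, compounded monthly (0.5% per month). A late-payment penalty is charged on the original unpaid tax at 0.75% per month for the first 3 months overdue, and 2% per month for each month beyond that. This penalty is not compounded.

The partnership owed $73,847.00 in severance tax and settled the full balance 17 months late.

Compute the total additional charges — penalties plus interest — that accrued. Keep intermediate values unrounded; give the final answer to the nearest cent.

$28,873.18

Penalty, months 1–3: 3 × 0.75% × $73,847.00 = $1,661.56…
Penalty, months 4–17: 14 × 2% × $73,847.00 = $20,677.16
Interest: $73,847.00 × ((1 + 0.005)^17 − 1) = $73,847.00 × 0.0884865… = $6,534.4631…
Penalties + interest = $22,338.7175 + $6,534.4631… = $28,873.18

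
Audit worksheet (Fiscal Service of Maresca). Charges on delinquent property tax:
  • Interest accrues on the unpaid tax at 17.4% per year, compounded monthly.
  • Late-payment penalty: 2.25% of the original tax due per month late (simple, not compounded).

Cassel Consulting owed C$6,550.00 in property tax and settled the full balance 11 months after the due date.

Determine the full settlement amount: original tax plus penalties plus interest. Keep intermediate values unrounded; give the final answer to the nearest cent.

C$9,294.98

Late-payment penalty: 11 × 2.25% × C$6,550.00 = C$1,621.13…
Interest (17.4%/yr ÷ 12 = 1.45%/month): C$6,550.00 × ((1 + 0.0145)^11 − 1) = C$1,123.8599…
Total = C$6,550.00 + C$1,621.1250 + C$1,123.8599… = C$9,294.98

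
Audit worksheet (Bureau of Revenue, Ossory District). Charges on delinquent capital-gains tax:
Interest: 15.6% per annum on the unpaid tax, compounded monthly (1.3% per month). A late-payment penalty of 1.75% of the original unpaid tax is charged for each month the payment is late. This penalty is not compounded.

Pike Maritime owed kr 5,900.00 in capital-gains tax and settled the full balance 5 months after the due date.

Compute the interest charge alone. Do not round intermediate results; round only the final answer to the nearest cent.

kr 393.60

Interest: kr 5,900.00 × ((1 + 0.013)^5 − 1) = kr 5,900.00 × 0.0667121… = kr 393.6015…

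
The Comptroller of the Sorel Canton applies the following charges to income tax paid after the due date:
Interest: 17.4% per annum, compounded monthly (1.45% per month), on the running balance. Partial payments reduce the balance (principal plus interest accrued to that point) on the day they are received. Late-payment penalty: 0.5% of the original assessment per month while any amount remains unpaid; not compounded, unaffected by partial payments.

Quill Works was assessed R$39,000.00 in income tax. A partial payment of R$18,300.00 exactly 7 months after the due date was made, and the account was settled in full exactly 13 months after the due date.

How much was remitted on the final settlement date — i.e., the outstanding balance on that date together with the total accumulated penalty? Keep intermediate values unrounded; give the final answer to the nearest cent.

Balance at month 7: R$39,000.0000 × (1 + 0.0145)^7 = R$43,134.9170…
After R$18,300.00 payment: R$43,134.9170… − R$18,300.00 = R$24,834.9170…
Balance at month 13: R$24,834.9170… × (1 + 0.0145)^6 = R$27,075.4087…
Penalty: 13 × 0.5% × R$39,000.00 = R$2,535.00
Final settlement = outstanding balance + penalty = R$27,075.4087… + R$2,535.00 = R$29,610.41

R$29,610.41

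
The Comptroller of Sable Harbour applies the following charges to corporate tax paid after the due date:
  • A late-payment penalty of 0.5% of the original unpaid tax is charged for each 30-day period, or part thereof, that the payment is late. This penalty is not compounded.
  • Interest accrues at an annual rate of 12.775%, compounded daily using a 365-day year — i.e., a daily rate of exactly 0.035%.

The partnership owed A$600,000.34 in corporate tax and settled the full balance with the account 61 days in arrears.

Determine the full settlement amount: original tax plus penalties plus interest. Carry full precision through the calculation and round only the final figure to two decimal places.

Penalty periods: ⌈61/30⌉ = 3; penalty = 3 × 0.5% × A$600,000.34 = A$9,000.01…
Interest: A$600,000.34 × ((1 + 0.00035)^61 − 1) = A$600,000.34 × 0.02157573… = A$12,945.4429…
Total = A$600,000.34 + A$9,000.0051 + A$12,945.4429… = A$621,945.79

A$621,945.79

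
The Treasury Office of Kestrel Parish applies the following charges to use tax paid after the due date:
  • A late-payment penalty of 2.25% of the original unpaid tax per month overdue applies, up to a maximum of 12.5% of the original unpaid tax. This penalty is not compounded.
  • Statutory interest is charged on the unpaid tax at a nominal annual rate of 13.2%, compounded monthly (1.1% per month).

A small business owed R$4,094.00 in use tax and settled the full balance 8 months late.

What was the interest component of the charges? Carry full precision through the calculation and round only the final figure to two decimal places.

R$374.45

Interest: R$4,094.00 × ((1 + 0.011)^8 − 1) = R$4,094.00 × 0.0914636… = R$374.4519…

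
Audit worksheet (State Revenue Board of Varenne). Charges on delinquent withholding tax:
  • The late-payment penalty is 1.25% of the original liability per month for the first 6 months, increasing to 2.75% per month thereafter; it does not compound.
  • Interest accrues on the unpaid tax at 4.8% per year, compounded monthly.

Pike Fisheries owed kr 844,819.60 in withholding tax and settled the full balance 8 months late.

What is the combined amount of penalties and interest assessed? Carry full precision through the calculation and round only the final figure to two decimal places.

kr 137,242.30

Penalty, months 1–6: 6 × 1.25% × kr 844,819.60 = kr 63,361.47
Penalty, months 7–8: 2 × 2.75% × kr 844,819.60 = kr 46,465.08…
Interest (4.8%/yr ÷ 12 = 0.4%/month): kr 844,819.60 × ((1 + 0.004)^8 − 1) = kr 27,415.7494…
Penalties + interest = kr 109,826.5480 + kr 27,415.7494… = kr 137,242.30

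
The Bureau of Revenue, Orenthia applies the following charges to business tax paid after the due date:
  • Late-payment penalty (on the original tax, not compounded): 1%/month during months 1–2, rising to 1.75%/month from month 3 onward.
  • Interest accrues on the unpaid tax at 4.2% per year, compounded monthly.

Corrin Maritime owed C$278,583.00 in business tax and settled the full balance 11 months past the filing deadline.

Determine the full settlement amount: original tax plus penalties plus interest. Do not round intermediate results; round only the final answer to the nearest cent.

Penalty, months 1–2: 2 × 1% × C$278,583.00 = C$5,571.66
Penalty, months 3–11: 9 × 1.75% × C$278,583.00 = C$43,876.82…
Interest (4.2%/yr ÷ 12 = 0.35%/month): C$278,583.00 × ((1 + 0.0035)^11 − 1) = C$10,915.1255…
Total = C$278,583.00 + C$49,448.4825 + C$10,915.1255… = C$338,946.61

C$338,946.61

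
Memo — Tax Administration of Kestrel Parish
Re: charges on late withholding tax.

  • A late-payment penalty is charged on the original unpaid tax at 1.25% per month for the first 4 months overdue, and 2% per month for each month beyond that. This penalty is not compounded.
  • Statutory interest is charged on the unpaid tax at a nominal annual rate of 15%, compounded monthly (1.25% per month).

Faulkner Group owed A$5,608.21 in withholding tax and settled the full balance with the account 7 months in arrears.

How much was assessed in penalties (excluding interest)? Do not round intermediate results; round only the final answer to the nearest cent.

Penalty, months 1–4: 4 × 1.25% × A$5,608.21 = A$280.41…
Penalty, months 5–7: 3 × 2% × A$5,608.21 = A$336.49…
Total penalty = A$280.41… + A$336.49… = A$616.90

A$616.90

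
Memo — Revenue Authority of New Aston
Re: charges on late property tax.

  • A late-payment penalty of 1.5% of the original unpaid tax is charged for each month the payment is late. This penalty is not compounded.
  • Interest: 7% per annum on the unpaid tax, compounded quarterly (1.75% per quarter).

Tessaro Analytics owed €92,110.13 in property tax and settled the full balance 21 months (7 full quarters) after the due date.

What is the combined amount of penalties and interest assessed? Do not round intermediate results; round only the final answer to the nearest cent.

€40,908.15

Late-payment penalty: 21 × 1.5% × €92,110.13 = €29,014.69…
Interest: €92,110.13 × ((1 + 0.0175)^7 − 1) = €92,110.13 × 0.1291221… = €11,893.4576…
Penalties + interest = €29,014.6910… + €11,893.4576… = €40,908.15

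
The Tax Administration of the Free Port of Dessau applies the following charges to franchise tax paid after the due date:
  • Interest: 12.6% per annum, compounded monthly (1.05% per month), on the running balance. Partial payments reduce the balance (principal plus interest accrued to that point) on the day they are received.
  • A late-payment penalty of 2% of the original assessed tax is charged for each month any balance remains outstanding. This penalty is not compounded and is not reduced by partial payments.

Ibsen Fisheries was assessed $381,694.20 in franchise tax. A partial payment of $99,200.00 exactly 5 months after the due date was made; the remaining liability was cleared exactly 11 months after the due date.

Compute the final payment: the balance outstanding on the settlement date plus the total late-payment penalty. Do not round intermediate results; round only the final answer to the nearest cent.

$406,525.60

Balance at month 5: $381,694.2000 × (1 + 0.0105)^5 = $402,158.4052…
After $99,200.00 payment: $402,158.4052… − $99,200.00 = $302,958.4052…
Balance at month 11: $302,958.4052… × (1 + 0.0105)^6 = $322,552.8719…
Penalty: 11 × 2% × $381,694.20 = $83,972.72…
Final settlement = outstanding balance + penalty = $322,552.8719… + $83,972.72… = $406,525.60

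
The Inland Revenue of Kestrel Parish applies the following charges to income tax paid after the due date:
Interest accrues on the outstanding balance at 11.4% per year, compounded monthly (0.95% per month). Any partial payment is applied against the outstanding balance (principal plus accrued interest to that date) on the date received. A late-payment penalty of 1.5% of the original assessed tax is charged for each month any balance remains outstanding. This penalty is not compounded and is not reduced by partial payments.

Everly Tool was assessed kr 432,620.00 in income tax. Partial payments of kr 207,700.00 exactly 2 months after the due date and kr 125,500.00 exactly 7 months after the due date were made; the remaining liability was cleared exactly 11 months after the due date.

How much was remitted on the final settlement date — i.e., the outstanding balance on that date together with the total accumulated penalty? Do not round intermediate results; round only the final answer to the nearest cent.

kr 194,935.16

Balance at month 2: kr 432,620.0000 × (1 + 0.0095)^2 = kr 440,878.8240…
After kr 207,700.00 payment: kr 440,878.8240… − kr 207,700.00 = kr 233,178.8240…
Balance at month 7: kr 233,178.8240… × (1 + 0.0095)^5 = kr 244,467.2707…
After kr 125,500.00 payment: kr 244,467.2707… − kr 125,500.00 = kr 118,967.2707…
Balance at month 11: kr 118,967.2707… × (1 + 0.0095)^4 = kr 123,552.8567…
Penalty: 11 × 1.5% × kr 432,620.00 = kr 71,382.30
Final settlement = outstanding balance + penalty = kr 123,552.8567… + kr 71,382.30 = kr 194,935.16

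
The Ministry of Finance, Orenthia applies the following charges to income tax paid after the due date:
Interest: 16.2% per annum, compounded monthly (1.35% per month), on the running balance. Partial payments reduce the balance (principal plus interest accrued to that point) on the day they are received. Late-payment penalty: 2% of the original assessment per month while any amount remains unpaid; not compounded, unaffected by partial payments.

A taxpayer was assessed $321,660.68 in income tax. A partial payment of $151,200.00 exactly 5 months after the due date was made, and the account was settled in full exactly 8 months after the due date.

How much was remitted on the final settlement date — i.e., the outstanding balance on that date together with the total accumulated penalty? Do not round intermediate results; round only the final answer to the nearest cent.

Balance at month 5: $321,660.6800 × (1 + 0.0135)^5 = $343,966.9701…
After $151,200.00 payment: $343,966.9701… − $151,200.00 = $192,766.9701…
Balance at month 8: $192,766.9701… × (1 + 0.0135)^3 = $200,679.9020…
Penalty: 8 × 2% × $321,660.68 = $51,465.71…
Final settlement = outstanding balance + penalty = $200,679.9020… + $51,465.71… = $252,145.61

$252,145.61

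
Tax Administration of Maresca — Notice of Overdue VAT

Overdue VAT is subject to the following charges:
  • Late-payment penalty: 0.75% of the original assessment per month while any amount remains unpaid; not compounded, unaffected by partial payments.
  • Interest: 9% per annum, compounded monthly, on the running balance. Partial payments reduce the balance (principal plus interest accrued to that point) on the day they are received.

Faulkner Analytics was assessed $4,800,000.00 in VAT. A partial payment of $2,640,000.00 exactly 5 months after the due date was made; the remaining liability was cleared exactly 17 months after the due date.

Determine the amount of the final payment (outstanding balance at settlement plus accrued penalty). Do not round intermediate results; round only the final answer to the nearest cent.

$3,174,483.65

Monthly rate = 9% ÷ 12 = 0.75%
Balance at month 5: $4,800,000.0000 × (1 + 0.0075)^5 = $4,982,720.3261…
After $2,640,000.00 payment: $4,982,720.3261… − $2,640,000.00 = $2,342,720.3261…
Balance at month 17: $2,342,720.3261… × (1 + 0.0075)^12 = $2,562,483.6519…
Penalty: 17 × 0.75% × $4,800,000.00 = $612,000.00
Final settlement = outstanding balance + penalty = $2,562,483.6519… + $612,000.00 = $3,174,483.65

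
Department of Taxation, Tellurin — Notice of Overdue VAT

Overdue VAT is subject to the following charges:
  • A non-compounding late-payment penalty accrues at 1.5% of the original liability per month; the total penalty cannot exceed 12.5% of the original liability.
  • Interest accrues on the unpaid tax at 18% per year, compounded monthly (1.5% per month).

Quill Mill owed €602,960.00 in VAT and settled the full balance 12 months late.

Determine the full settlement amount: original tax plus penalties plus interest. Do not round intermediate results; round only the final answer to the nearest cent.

Penalty (uncapped): 12 × 1.5% × €602,960.00 = €108,532.80; cap = 12.5% × €602,960.00 = €75,370.00 → penalty = €75,370.00
Interest: €602,960.00 × ((1 + 0.015)^12 − 1) = €602,960.00 × 0.1956182… = €117,949.9327…
Total = €602,960.00 + €75,370.0000 + €117,949.9327… = €796,279.93

€796,279.93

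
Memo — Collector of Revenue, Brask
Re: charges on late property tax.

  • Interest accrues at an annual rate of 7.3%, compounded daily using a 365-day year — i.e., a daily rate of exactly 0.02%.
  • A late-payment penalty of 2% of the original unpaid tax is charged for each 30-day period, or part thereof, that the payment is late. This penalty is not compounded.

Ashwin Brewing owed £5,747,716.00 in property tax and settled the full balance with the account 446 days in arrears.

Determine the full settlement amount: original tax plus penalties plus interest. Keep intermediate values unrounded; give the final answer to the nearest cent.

£8,008,232.60

Penalty periods: ⌈446/30⌉ = 15; penalty = 15 × 2% × £5,747,716.00 = £1,724,314.80
Interest: £5,747,716.00 × ((1 + 0.0002)^446 − 1) = £5,747,716.00 × 0.09328954… = £536,201.8014…
Total = £5,747,716.00 + £1,724,314.8000 + £536,201.8014… = £8,008,232.60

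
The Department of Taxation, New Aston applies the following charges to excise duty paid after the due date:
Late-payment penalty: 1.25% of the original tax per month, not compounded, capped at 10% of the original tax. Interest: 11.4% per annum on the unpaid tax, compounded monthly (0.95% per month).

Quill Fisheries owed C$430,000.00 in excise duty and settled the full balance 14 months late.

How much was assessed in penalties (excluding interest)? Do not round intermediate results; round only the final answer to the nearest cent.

C$43,000.00

Penalty (uncapped): 14 × 1.25% × C$430,000.00 = C$75,250.00; cap = 10% × C$430,000.00 = C$43,000.00 → penalty = C$43,000.00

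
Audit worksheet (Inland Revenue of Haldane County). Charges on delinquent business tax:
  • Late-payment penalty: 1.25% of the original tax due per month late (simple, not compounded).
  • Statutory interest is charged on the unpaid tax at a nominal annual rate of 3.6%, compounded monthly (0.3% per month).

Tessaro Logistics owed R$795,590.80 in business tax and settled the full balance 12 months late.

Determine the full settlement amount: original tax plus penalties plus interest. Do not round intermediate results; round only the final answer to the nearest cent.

R$944,048.03

Late-payment penalty: 12 × 1.25% × R$795,590.80 = R$119,338.62
Interest: R$795,590.80 × ((1 + 0.003)^12 − 1) = R$795,590.80 × 0.0366000… = R$29,118.6076…
Total = R$795,590.80 + R$119,338.6200 + R$29,118.6076… = R$944,048.03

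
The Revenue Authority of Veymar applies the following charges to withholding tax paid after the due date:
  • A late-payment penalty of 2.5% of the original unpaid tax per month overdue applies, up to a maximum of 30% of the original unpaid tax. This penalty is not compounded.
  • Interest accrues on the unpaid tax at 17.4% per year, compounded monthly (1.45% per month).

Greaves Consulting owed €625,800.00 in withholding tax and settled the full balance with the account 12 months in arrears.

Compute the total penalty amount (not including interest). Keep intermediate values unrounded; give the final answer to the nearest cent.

Penalty (uncapped): 12 × 2.5% × €625,800.00 = €187,740.00; cap = 30% × €625,800.00 = €187,740.00 → penalty = €187,740.00

€187,740.00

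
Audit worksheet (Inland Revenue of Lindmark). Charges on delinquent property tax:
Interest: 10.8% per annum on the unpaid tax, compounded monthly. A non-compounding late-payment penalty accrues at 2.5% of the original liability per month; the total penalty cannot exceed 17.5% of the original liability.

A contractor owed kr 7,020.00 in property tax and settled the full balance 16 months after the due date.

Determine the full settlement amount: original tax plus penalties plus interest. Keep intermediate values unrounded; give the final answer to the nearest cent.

Penalty (uncapped): 16 × 2.5% × kr 7,020.00 = kr 2,808.00; cap = 17.5% × kr 7,020.00 = kr 1,228.50 → penalty = kr 1,228.50
Interest (10.8%/yr ÷ 12 = 0.9%/month): kr 7,020.00 × ((1 + 0.009)^16 − 1) = kr 1,082.0659…
Total = kr 7,020.00 + kr 1,228.5000 + kr 1,082.0659… = kr 9,330.57

kr 9,330.57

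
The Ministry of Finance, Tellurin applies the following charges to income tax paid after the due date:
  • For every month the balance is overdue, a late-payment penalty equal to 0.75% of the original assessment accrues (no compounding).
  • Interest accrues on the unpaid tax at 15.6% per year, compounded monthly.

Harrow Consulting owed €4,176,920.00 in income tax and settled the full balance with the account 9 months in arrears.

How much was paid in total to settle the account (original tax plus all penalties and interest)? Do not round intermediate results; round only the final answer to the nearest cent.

€4,973,760.19

Late-payment penalty: 9 × 0.75% × €4,176,920.00 = €281,942.10
Interest (15.6%/yr ÷ 12 = 1.3%/month): €4,176,920.00 × ((1 + 0.013)^9 − 1) = €514,898.0920…
Total = €4,176,920.00 + €281,942.1000 + €514,898.0920… = €4,973,760.19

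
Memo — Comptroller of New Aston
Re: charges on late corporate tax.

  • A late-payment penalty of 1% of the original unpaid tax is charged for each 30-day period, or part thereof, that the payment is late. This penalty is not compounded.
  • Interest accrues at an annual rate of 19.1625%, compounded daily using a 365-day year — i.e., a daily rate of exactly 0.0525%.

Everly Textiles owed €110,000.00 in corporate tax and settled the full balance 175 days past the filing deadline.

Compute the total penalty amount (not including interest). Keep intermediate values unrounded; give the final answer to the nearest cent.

Penalty periods: ⌈175/30⌉ = 6; penalty = 6 × 1% × €110,000.00 = €6,600.00

€6,600.00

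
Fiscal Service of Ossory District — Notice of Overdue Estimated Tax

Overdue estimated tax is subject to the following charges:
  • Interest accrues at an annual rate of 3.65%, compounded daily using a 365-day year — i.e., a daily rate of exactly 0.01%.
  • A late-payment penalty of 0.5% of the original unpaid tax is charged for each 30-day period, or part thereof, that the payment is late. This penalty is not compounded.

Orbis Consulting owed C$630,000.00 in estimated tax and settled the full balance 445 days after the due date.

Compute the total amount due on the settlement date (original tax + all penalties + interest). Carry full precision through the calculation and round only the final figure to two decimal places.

Penalty periods: ⌈445/30⌉ = 15; penalty = 15 × 0.5% × C$630,000.00 = C$47,250.00
Interest: C$630,000.00 × ((1 + 0.0001)^445 − 1) = C$630,000.00 × 0.04550265… = C$28,666.6699…
Total = C$630,000.00 + C$47,250.0000 + C$28,666.6699… = C$705,916.67

C$705,916.67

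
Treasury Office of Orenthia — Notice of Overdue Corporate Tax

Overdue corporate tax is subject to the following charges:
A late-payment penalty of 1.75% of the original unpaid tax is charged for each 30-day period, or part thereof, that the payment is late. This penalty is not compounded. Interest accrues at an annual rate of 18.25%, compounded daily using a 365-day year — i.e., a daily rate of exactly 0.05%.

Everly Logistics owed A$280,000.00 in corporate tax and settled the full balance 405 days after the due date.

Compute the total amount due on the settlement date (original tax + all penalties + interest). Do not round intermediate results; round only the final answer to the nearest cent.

A$411,431.47

Penalty periods: ⌈405/30⌉ = 14; penalty = 14 × 1.75% × A$280,000.00 = A$68,600.00
Interest: A$280,000.00 × ((1 + 0.0005)^405 − 1) = A$280,000.00 × 0.22439812… = A$62,831.4733…
Total = A$280,000.00 + A$68,600.0000 + A$62,831.4733… = A$411,431.47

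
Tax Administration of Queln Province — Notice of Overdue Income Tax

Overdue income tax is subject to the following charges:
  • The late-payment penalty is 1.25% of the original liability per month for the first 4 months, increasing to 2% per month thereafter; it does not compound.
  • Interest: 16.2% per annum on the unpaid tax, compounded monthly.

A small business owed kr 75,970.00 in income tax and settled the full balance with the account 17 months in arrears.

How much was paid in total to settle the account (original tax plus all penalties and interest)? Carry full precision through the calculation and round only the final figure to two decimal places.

Penalty, months 1–4: 4 × 1.25% × kr 75,970.00 = kr 3,798.50
Penalty, months 5–17: 13 × 2% × kr 75,970.00 = kr 19,752.20
Interest (16.2%/yr ÷ 12 = 1.35%/month): kr 75,970.00 × ((1 + 0.0135)^17 − 1) = kr 19,451.4316…
Total = kr 75,970.00 + kr 23,550.7000 + kr 19,451.4316… = kr 118,972.13

kr 118,972.13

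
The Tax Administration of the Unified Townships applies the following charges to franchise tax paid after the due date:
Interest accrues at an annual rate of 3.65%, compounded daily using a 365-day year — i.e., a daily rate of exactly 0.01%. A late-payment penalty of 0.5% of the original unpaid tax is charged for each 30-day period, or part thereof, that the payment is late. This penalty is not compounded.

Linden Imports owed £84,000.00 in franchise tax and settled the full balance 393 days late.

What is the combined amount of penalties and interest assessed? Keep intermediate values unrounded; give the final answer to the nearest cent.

Penalty periods: ⌈393/30⌉ = 14; penalty = 14 × 0.5% × £84,000.00 = £5,880.00
Interest: £84,000.00 × ((1 + 0.0001)^393 − 1) = £84,000.00 × 0.04008042… = £3,366.7551…
Penalties + interest = £5,880.0000 + £3,366.7551… = £9,246.76

£9,246.76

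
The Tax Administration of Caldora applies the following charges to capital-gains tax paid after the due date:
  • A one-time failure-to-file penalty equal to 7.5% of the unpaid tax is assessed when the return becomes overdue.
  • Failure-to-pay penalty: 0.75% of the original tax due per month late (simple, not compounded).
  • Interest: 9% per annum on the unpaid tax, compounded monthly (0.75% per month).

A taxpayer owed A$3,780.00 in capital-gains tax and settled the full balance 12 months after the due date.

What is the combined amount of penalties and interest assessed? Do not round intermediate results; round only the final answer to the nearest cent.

A$978.29

Failure-to-file penalty: 7.5% × A$3,780.00 = A$283.50
Failure-to-pay penalty = 0.75% × A$3,780.00 × 12 mo = A$340.20
Interest: A$3,780.00 × ((1 + 0.0075)^12 − 1) = A$3,780.00 × 0.0938069… = A$354.5901…
Penalties + interest = A$623.7000 + A$354.5901… = A$978.29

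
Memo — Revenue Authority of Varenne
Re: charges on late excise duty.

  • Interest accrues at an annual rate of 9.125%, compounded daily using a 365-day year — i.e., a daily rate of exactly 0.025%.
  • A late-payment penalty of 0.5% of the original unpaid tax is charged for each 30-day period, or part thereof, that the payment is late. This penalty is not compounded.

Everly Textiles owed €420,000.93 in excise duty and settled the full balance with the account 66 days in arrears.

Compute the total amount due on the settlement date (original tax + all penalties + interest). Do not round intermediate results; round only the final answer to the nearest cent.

Penalty periods: ⌈66/30⌉ = 3; penalty = 3 × 0.5% × €420,000.93 = €6,300.01…
Interest: €420,000.93 × ((1 + 0.00025)^66 − 1) = €420,000.93 × 0.01663478… = €6,986.6232…
Total = €420,000.93 + €6,300.0140… + €6,986.6232… = €433,287.57

€433,287.57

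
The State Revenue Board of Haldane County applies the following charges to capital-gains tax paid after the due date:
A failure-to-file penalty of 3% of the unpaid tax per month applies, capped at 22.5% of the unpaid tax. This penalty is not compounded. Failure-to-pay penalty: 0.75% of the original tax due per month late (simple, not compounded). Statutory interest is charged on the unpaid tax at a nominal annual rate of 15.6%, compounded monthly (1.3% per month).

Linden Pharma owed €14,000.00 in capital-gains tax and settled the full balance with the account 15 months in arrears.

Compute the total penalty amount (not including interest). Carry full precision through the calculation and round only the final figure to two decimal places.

€4,725.00

Failure-to-file: 15 × 3% × €14,000.00 = €6,300.00, capped at 22.5% × €14,000.00 = €3,150.00
Failure-to-pay penalty = 0.75% × €14,000.00 × 15 mo = €1,575.00
Total penalty = €3,150.00 + €1,575.00 = €4,725.00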